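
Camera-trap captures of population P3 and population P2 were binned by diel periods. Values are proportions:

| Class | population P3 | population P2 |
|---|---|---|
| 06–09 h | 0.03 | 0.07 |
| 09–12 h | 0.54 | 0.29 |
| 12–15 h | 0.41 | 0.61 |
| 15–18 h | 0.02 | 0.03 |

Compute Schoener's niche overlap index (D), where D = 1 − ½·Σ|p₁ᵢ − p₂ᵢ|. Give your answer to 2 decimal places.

0.75

Σ|p₁ᵢ − p₂ᵢ| = 0.04 + 0.25 + 0.20 + 0.01 = 0.50
D = 1 − ½ × 0.50 = 1 − 0.250 = 0.7500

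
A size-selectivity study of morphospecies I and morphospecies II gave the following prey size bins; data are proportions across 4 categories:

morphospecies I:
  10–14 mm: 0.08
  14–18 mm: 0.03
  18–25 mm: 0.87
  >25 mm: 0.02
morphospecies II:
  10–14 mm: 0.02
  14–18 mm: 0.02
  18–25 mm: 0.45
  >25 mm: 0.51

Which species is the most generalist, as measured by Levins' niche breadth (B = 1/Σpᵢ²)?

Σp_Iᵢ² = 0.08² + 0.03² + 0.87² + 0.02² = 0.0064 + 0.0009 + 0.7569 + 0.0004 = 0.7646
B_I = 1 / 0.7646 = 1.3079
Σp_IIᵢ² = 0.02² + 0.02² + 0.45² + 0.51² = 0.0004 + 0.0004 + 0.2025 + 0.2601 = 0.4634
B_II = 1 / 0.4634 = 2.1580
Highest B → broadest niche (most generalist): morphospecies II (B = 2.16).

morphospecies II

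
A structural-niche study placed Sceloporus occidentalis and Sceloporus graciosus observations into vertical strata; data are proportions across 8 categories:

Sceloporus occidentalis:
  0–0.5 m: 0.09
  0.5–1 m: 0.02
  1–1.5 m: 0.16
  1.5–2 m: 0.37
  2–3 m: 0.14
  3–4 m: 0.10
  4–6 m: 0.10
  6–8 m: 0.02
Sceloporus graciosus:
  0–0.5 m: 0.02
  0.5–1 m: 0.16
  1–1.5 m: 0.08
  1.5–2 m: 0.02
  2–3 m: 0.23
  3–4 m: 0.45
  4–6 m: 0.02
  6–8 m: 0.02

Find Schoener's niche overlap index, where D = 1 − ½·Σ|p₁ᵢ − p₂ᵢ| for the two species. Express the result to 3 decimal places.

0.420

Σ|p₁ᵢ − p₂ᵢ| = 0.07 + 0.14 + 0.08 + 0.35 + 0.09 + 0.35 + 0.08 + 0.00 = 1.16
D = 1 − ½ × 1.16 = 1 − 0.580 = 0.42000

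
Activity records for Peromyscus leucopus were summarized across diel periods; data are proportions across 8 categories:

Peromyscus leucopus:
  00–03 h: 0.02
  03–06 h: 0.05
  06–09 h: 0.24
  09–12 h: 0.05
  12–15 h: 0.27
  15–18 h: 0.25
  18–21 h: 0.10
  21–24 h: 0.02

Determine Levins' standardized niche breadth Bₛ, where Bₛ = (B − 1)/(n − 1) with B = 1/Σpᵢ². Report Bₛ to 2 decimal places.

0.54

Σpᵢ² = 0.02² + 0.05² + 0.24² + 0.05² + 0.27² + 0.25² + 0.10² + 0.02² = 0.0004 + 0.0025 + 0.0576 + 0.0025 + 0.0729 + 0.0625 + 0.0100 + 0.0004 = 0.2088
B = 1 / 0.2088 = 4.7893
Bₛ = (B − 1)/(n − 1) = (4.7893 − 1)/(8 − 1) = 3.7893/7 = 0.5413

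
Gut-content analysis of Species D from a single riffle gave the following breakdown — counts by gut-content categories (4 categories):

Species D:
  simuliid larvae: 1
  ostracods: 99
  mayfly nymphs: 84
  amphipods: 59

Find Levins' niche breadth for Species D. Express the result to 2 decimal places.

Proportions for Species D (n=243): 1/243=0.0041, 99/243=0.4074, 84/243=0.3457, 59/243=0.2428
Σpᵢ² = 0.0041² + 0.4074² + 0.3457² + 0.2428² = 0.000017 + 0.165975 + 0.119508 + 0.058952 = 0.344452
B = 1 / 0.344452 = 2.9032

2.90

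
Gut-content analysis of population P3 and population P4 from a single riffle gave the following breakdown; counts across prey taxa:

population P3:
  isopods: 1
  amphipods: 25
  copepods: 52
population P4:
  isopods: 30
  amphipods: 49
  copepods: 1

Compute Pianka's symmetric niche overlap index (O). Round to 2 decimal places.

0.39

Proportions for population P3 (n=78): 1/78=0.0128, 25/78=0.3205, 52/78=0.6667
Proportions for population P4 (n=80): 30/80=0.3750, 49/80=0.6125, 1/80=0.0125
Σ p₁ᵢp₂ᵢ = 0.004800 + 0.196306 + 0.008334 = 0.209440
Σp_1ᵢ² = 0.0128² + 0.3205² + 0.6667² = 0.000164 + 0.102720 + 0.444489 = 0.547373
Σp_2ᵢ² = 0.3750² + 0.6125² + 0.0125² = 0.140625 + 0.375156 + 0.000156 = 0.515937
O = 0.209440 / √(0.547373 × 0.515937) = 0.209440 / 0.5314226 = 0.3941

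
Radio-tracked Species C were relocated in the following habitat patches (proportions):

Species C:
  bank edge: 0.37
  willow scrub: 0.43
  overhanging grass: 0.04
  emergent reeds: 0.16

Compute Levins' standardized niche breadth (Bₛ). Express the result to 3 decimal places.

Σpᵢ² = 0.37² + 0.43² + 0.04² + 0.16² = 0.1369 + 0.1849 + 0.0016 + 0.0256 = 0.3490
B = 1 / 0.3490 = 2.86533
Bₛ = (B − 1)/(n − 1) = (2.86533 − 1)/(4 − 1) = 1.86533/3 = 0.62178

0.622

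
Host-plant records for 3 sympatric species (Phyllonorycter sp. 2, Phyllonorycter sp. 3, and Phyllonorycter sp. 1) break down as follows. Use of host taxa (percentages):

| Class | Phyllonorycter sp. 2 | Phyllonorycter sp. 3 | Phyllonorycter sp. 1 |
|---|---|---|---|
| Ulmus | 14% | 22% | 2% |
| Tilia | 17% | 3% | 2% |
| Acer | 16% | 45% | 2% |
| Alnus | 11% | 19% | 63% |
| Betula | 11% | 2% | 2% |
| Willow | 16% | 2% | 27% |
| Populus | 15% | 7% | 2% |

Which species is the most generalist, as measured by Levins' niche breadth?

Convert percentages to proportions (divide by 100).
Σp_2ᵢ² = 0.14² + 0.17² + 0.16² + 0.11² + 0.11² + 0.16² + 0.15² = 0.0196 + 0.0289 + 0.0256 + 0.0121 + 0.0121 + 0.0256 + 0.0225 = 0.1464
B_2 = 1 / 0.1464 = 6.8306
Σp_3ᵢ² = 0.22² + 0.03² + 0.45² + 0.19² + 0.02² + 0.02² + 0.07² = 0.0484 + 0.0009 + 0.2025 + 0.0361 + 0.0004 + 0.0004 + 0.0049 = 0.2936
B_3 = 1 / 0.2936 = 3.4060
Σp_1ᵢ² = 0.02² + 0.02² + 0.02² + 0.63² + 0.02² + 0.27² + 0.02² = 0.0004 + 0.0004 + 0.0004 + 0.3969 + 0.0004 + 0.0729 + 0.0004 = 0.4718
B_1 = 1 / 0.4718 = 2.1195
Highest B → broadest niche (most generalist): Phyllonorycter sp. 2 (B = 6.83).

Phyllonorycter sp. 2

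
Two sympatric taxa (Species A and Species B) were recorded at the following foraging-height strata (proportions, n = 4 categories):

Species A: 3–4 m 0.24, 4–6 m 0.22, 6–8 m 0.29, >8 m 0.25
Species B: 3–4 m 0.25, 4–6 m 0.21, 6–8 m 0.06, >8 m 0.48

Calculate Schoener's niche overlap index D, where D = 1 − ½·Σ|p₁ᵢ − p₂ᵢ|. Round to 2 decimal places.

0.76

Σ|p₁ᵢ − p₂ᵢ| = 0.01 + 0.01 + 0.23 + 0.23 = 0.48
D = 1 − ½ × 0.48 = 1 − 0.240 = 0.7600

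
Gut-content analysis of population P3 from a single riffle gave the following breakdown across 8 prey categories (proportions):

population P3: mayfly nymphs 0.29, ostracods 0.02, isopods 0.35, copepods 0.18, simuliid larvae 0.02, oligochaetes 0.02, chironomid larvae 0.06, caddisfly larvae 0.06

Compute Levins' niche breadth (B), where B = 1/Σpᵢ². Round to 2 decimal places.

4.04

Σpᵢ² = 0.29² + 0.02² + 0.35² + 0.18² + 0.02² + 0.02² + 0.06² + 0.06² = 0.0841 + 0.0004 + 0.1225 + 0.0324 + 0.0004 + 0.0004 + 0.0036 + 0.0036 = 0.2474
B = 1 / 0.2474 = 4.0420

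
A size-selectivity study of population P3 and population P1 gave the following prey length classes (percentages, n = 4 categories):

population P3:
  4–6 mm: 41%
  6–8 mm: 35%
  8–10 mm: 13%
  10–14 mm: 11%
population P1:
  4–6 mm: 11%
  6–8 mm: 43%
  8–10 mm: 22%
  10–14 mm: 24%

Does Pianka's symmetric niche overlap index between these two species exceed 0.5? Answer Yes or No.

Yes

Convert percentages to proportions (divide by 100).
Σ p₁ᵢp₂ᵢ = 0.0451 + 0.1505 + 0.0286 + 0.0264 = 0.2506
Σp_1ᵢ² = 0.41² + 0.35² + 0.13² + 0.11² = 0.1681 + 0.1225 + 0.0169 + 0.0121 = 0.3196
Σp_2ᵢ² = 0.11² + 0.43² + 0.22² + 0.24² = 0.0121 + 0.1849 + 0.0484 + 0.0576 = 0.3030
O = 0.2506 / √(0.3196 × 0.3030) = 0.2506 / 0.31119 = 0.8053
O = 0.8053 > 0.5 → Yes.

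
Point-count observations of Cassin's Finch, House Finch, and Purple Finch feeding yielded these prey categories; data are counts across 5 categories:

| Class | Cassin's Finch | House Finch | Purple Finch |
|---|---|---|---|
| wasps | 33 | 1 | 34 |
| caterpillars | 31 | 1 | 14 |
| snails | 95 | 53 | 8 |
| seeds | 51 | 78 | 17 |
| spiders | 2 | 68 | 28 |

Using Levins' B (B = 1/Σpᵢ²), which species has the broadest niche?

Proportions for Cassin's Finch (n=212): 33/212=0.1557, 31/212=0.1462, 95/212=0.4481, 51/212=0.2406, 2/212=0.0094
Proportions for House Finch (n=201): 1/201=0.0050, 1/201=0.0050, 53/201=0.2637, 78/201=0.3881, 68/201=0.3383
Proportions for Purple Finch (n=101): 34/101=0.3366, 14/101=0.1386, 8/101=0.0792, 17/101=0.1683, 28/101=0.2772
Σp_Cassᵢ² = 0.1557² + 0.1462² + 0.4481² + 0.2406² + 0.0094² = 0.024242 + 0.021374 + 0.200794 + 0.057888 + 0.000088 = 0.304386
B_Cass = 1 / 0.304386 = 3.2853
Σp_Housᵢ² = 0.0050² + 0.0050² + 0.2637² + 0.3881² + 0.3383² = 0.000025 + 0.000025 + 0.069538 + 0.150622 + 0.114447 = 0.334657
B_Hous = 1 / 0.334657 = 2.9881
Σp_Purpᵢ² = 0.3366² + 0.1386² + 0.0792² + 0.1683² + 0.2772² = 0.113300 + 0.019210 + 0.006273 + 0.028325 + 0.076840 = 0.243948
B_Purp = 1 / 0.243948 = 4.0992
Highest B → broadest niche (most generalist): Purple Finch (B = 4.10).

Purple Finch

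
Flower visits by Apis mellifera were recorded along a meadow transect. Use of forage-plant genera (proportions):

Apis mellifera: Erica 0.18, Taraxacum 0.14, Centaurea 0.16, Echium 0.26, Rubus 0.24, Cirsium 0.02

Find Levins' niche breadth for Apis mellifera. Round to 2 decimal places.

Σpᵢ² = 0.18² + 0.14² + 0.16² + 0.26² + 0.24² + 0.02² = 0.0324 + 0.0196 + 0.0256 + 0.0676 + 0.0576 + 0.0004 = 0.2032
B = 1 / 0.2032 = 4.9213

4.92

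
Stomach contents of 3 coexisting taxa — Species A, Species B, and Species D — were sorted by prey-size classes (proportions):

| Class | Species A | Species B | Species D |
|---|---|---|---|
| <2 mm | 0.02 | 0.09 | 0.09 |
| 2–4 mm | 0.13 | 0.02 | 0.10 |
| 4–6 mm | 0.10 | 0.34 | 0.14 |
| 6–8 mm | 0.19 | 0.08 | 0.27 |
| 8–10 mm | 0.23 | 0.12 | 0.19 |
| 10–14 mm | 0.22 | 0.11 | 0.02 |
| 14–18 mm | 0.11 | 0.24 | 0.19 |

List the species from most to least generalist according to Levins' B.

Species A > Species D > Species B

Σp_Aᵢ² = 0.02² + 0.13² + 0.10² + 0.19² + 0.23² + 0.22² + 0.11² = 0.0004 + 0.0169 + 0.0100 + 0.0361 + 0.0529 + 0.0484 + 0.0121 = 0.1768
B_A = 1 / 0.1768 = 5.6561
Σp_Bᵢ² = 0.09² + 0.02² + 0.34² + 0.08² + 0.12² + 0.11² + 0.24² = 0.0081 + 0.0004 + 0.1156 + 0.0064 + 0.0144 + 0.0121 + 0.0576 = 0.2146
B_B = 1 / 0.2146 = 4.6598
Σp_Dᵢ² = 0.09² + 0.10² + 0.14² + 0.27² + 0.19² + 0.02² + 0.19² = 0.0081 + 0.0100 + 0.0196 + 0.0729 + 0.0361 + 0.0004 + 0.0361 = 0.1832
B_D = 1 / 0.1832 = 5.4585
Ranking by B (broadest → narrowest): Species A (5.66) > Species D (5.46) > Species B (4.66)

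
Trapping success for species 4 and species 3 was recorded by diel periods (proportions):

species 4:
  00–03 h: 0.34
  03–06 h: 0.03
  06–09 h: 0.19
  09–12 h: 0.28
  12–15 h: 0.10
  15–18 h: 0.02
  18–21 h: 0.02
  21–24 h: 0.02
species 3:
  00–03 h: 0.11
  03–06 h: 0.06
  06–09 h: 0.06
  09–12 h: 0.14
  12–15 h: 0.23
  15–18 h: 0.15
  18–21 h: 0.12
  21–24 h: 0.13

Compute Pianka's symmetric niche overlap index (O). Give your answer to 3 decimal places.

Σ p₁ᵢp₂ᵢ = 0.0374 + 0.0018 + 0.0114 + 0.0392 + 0.0230 + 0.0030 + 0.0024 + 0.0026 = 0.1208
Σp_1ᵢ² = 0.34² + 0.03² + 0.19² + 0.28² + 0.10² + 0.02² + 0.02² + 0.02² = 0.1156 + 0.0009 + 0.0361 + 0.0784 + 0.0100 + 0.0004 + 0.0004 + 0.0004 = 0.2422
Σp_2ᵢ² = 0.11² + 0.06² + 0.06² + 0.14² + 0.23² + 0.15² + 0.12² + 0.13² = 0.0121 + 0.0036 + 0.0036 + 0.0196 + 0.0529 + 0.0225 + 0.0144 + 0.0169 = 0.1456
O = 0.1208 / √(0.2422 × 0.1456) = 0.1208 / 0.187788 = 0.64328

0.643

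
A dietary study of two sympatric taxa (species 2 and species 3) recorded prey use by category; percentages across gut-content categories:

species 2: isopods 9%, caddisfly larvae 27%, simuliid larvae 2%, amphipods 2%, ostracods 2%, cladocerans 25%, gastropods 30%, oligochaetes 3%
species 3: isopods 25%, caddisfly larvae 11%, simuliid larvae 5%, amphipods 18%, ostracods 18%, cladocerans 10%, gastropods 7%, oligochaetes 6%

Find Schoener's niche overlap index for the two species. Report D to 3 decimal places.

0.460

Convert percentages to proportions (divide by 100).
Σ|p₁ᵢ − p₂ᵢ| = 0.16 + 0.16 + 0.03 + 0.16 + 0.16 + 0.15 + 0.23 + 0.03 = 1.08
D = 1 − ½ × 1.08 = 1 − 0.540 = 0.46000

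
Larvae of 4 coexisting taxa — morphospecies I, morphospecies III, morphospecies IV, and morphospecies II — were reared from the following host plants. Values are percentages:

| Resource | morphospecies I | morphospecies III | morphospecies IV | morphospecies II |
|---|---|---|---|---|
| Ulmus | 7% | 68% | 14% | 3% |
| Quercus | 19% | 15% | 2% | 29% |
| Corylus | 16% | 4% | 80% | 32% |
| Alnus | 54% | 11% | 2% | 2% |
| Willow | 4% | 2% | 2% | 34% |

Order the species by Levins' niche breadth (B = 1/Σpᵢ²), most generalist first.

Convert percentages to proportions (divide by 100).
Σp_Iᵢ² = 0.07² + 0.19² + 0.16² + 0.54² + 0.04² = 0.0049 + 0.0361 + 0.0256 + 0.2916 + 0.0016 = 0.3598
B_I = 1 / 0.3598 = 2.7793
Σp_IIIᵢ² = 0.68² + 0.15² + 0.04² + 0.11² + 0.02² = 0.4624 + 0.0225 + 0.0016 + 0.0121 + 0.0004 = 0.4990
B_III = 1 / 0.4990 = 2.0040
Σp_IVᵢ² = 0.14² + 0.02² + 0.80² + 0.02² + 0.02² = 0.0196 + 0.0004 + 0.6400 + 0.0004 + 0.0004 = 0.6608
B_IV = 1 / 0.6608 = 1.5133
Σp_IIᵢ² = 0.03² + 0.29² + 0.32² + 0.02² + 0.34² = 0.0009 + 0.0841 + 0.1024 + 0.0004 + 0.1156 = 0.3034
B_II = 1 / 0.3034 = 3.2960
Ranking by B (broadest → narrowest): morphospecies II (3.30) > morphospecies I (2.78) > morphospecies III (2.00) > morphospecies IV (1.51)

morphospecies II > morphospecies I > morphospecies III > morphospecies IV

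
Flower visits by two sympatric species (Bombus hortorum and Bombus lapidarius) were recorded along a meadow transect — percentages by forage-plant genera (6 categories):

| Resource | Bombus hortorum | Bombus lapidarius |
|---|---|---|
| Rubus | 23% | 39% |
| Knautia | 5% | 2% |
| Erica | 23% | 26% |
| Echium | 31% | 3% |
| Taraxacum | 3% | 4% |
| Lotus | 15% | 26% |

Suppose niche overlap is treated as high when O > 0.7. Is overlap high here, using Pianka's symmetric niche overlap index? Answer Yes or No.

Convert percentages to proportions (divide by 100).
Σ p₁ᵢp₂ᵢ = 0.0897 + 0.0010 + 0.0598 + 0.0093 + 0.0012 + 0.0390 = 0.2000
Σp_1ᵢ² = 0.23² + 0.05² + 0.23² + 0.31² + 0.03² + 0.15² = 0.0529 + 0.0025 + 0.0529 + 0.0961 + 0.0009 + 0.0225 = 0.2278
Σp_2ᵢ² = 0.39² + 0.02² + 0.26² + 0.03² + 0.04² + 0.26² = 0.1521 + 0.0004 + 0.0676 + 0.0009 + 0.0016 + 0.0676 = 0.2902
O = 0.2000 / √(0.2278 × 0.2902) = 0.2000 / 0.25711 = 0.7779
O = 0.7779 > 0.7 → Yes.

Yes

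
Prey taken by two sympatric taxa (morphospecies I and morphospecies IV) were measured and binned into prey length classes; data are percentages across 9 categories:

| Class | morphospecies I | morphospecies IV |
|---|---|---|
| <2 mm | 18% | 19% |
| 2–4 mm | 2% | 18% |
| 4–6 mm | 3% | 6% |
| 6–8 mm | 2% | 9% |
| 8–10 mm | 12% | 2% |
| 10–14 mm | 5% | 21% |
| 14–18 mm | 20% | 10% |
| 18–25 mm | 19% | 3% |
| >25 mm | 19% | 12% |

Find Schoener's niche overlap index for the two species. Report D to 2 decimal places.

0.57

Convert percentages to proportions (divide by 100).
Σ|p₁ᵢ − p₂ᵢ| = 0.01 + 0.16 + 0.03 + 0.07 + 0.10 + 0.16 + 0.10 + 0.16 + 0.07 = 0.86
D = 1 − ½ × 0.86 = 1 − 0.430 = 0.5700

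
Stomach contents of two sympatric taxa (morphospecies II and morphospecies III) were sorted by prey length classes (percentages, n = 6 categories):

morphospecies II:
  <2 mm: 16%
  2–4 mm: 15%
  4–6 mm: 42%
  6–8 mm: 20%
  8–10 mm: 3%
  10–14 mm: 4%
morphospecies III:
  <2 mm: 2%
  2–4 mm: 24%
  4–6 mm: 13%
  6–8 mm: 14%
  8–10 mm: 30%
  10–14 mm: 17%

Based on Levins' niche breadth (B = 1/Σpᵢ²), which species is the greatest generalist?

Convert percentages to proportions (divide by 100).
Σp_IIᵢ² = 0.16² + 0.15² + 0.42² + 0.20² + 0.03² + 0.04² = 0.0256 + 0.0225 + 0.1764 + 0.0400 + 0.0009 + 0.0016 = 0.2670
B_II = 1 / 0.2670 = 3.7453
Σp_IIIᵢ² = 0.02² + 0.24² + 0.13² + 0.14² + 0.30² + 0.17² = 0.0004 + 0.0576 + 0.0169 + 0.0196 + 0.0900 + 0.0289 = 0.2134
B_III = 1 / 0.2134 = 4.6860
Highest B → broadest niche (most generalist): morphospecies III (B = 4.69).

morphospecies III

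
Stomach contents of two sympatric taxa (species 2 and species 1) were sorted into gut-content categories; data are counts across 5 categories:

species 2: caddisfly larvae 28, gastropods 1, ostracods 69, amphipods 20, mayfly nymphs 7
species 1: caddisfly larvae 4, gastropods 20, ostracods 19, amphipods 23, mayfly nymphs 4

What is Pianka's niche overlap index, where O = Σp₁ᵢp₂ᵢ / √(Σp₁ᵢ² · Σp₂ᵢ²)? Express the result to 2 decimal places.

0.69

Proportions for species 2 (n=125): 28/125=0.2240, 1/125=0.0080, 69/125=0.5520, 20/125=0.1600, 7/125=0.0560
Proportions for species 1 (n=70): 4/70=0.0571, 20/70=0.2857, 19/70=0.2714, 23/70=0.3286, 4/70=0.0571
Σ p₁ᵢp₂ᵢ = 0.012790 + 0.002286 + 0.149813 + 0.052576 + 0.003198 = 0.220663
Σp_1ᵢ² = 0.2240² + 0.0080² + 0.5520² + 0.1600² + 0.0560² = 0.050176 + 0.000064 + 0.304704 + 0.025600 + 0.003136 = 0.383680
Σp_2ᵢ² = 0.0571² + 0.2857² + 0.2714² + 0.3286² + 0.0571² = 0.003260 + 0.081624 + 0.073658 + 0.107978 + 0.003260 = 0.269780
O = 0.220663 / √(0.383680 × 0.269780) = 0.220663 / 0.3217284 = 0.6859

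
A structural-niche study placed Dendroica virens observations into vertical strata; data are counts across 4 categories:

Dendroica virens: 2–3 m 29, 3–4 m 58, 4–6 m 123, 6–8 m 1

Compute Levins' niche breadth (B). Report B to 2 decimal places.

2.30

Proportions for Dendroica virens (n=211): 29/211=0.1374, 58/211=0.2749, 123/211=0.5829, 1/211=0.0047
Σpᵢ² = 0.1374² + 0.2749² + 0.5829² + 0.0047² = 0.018879 + 0.075570 + 0.339772 + 0.000022 = 0.434243
B = 1 / 0.434243 = 2.3029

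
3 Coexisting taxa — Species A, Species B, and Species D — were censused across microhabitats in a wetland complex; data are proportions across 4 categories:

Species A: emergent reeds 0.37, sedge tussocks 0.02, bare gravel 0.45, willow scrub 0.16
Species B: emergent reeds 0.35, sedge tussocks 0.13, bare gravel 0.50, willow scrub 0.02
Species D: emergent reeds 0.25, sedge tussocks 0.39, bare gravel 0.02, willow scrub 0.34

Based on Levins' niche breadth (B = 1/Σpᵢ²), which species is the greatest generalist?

Species D

Σp_Aᵢ² = 0.37² + 0.02² + 0.45² + 0.16² = 0.1369 + 0.0004 + 0.2025 + 0.0256 = 0.3654
B_A = 1 / 0.3654 = 2.7367
Σp_Bᵢ² = 0.35² + 0.13² + 0.50² + 0.02² = 0.1225 + 0.0169 + 0.2500 + 0.0004 = 0.3898
B_B = 1 / 0.3898 = 2.5654
Σp_Dᵢ² = 0.25² + 0.39² + 0.02² + 0.34² = 0.0625 + 0.1521 + 0.0004 + 0.1156 = 0.3306
B_D = 1 / 0.3306 = 3.0248
Highest B → broadest niche (most generalist): Species D (B = 3.02).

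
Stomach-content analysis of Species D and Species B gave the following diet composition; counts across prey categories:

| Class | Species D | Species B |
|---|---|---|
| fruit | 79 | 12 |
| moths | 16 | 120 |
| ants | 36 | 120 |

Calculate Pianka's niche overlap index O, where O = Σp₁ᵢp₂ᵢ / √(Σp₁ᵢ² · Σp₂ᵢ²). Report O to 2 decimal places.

0.48

Proportions for Species D (n=131): 79/131=0.6031, 16/131=0.1221, 36/131=0.2748
Proportions for Species B (n=252): 12/252=0.0476, 120/252=0.4762, 120/252=0.4762
Σ p₁ᵢp₂ᵢ = 0.028708 + 0.058144 + 0.130860 = 0.217712
Σp_1ᵢ² = 0.6031² + 0.1221² + 0.2748² = 0.363730 + 0.014908 + 0.075515 = 0.454153
Σp_2ᵢ² = 0.0476² + 0.4762² + 0.4762² = 0.002266 + 0.226766 + 0.226766 = 0.455798
O = 0.217712 / √(0.454153 × 0.455798) = 0.217712 / 0.4549748 = 0.4785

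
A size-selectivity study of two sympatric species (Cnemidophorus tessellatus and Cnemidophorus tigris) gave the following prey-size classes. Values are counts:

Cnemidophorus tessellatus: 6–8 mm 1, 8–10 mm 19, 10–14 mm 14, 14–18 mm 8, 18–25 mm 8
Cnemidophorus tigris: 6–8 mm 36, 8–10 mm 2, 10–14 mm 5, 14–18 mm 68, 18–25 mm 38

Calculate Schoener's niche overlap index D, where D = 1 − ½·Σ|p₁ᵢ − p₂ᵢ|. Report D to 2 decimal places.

0.39

Proportions for Cnemidophorus tessellatus (n=50): 1/50=0.0200, 19/50=0.3800, 14/50=0.2800, 8/50=0.1600, 8/50=0.1600
Proportions for Cnemidophorus tigris (n=149): 36/149=0.2416, 2/149=0.0134, 5/149=0.0336, 68/149=0.4564, 38/149=0.2550
Σ|p₁ᵢ − p₂ᵢ| = 0.2216 + 0.3666 + 0.2464 + 0.2964 + 0.0950 = 1.2260
D = 1 − ½ × 1.2260 = 1 − 0.61300 = 0.38700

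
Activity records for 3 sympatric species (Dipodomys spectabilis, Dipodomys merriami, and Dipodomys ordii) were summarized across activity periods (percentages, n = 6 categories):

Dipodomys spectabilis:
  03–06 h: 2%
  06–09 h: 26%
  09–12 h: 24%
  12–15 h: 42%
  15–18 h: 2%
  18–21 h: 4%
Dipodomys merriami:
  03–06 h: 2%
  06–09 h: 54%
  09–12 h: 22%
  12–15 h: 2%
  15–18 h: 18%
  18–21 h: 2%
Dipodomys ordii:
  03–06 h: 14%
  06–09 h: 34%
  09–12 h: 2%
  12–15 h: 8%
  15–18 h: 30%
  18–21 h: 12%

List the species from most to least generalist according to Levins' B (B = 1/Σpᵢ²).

Dipodomys ordii > Dipodomys spectabilis > Dipodomys merriami

Convert percentages to proportions (divide by 100).
Σp_specᵢ² = 0.02² + 0.26² + 0.24² + 0.42² + 0.02² + 0.04² = 0.0004 + 0.0676 + 0.0576 + 0.1764 + 0.0004 + 0.0016 = 0.3040
B_spec = 1 / 0.3040 = 3.2895
Σp_merrᵢ² = 0.02² + 0.54² + 0.22² + 0.02² + 0.18² + 0.02² = 0.0004 + 0.2916 + 0.0484 + 0.0004 + 0.0324 + 0.0004 = 0.3736
B_merr = 1 / 0.3736 = 2.6767
Σp_ordiᵢ² = 0.14² + 0.34² + 0.02² + 0.08² + 0.30² + 0.12² = 0.0196 + 0.1156 + 0.0004 + 0.0064 + 0.0900 + 0.0144 = 0.2464
B_ordi = 1 / 0.2464 = 4.0584
Ranking by B (broadest → narrowest): Dipodomys ordii (4.06) > Dipodomys spectabilis (3.29) > Dipodomys merriami (2.68)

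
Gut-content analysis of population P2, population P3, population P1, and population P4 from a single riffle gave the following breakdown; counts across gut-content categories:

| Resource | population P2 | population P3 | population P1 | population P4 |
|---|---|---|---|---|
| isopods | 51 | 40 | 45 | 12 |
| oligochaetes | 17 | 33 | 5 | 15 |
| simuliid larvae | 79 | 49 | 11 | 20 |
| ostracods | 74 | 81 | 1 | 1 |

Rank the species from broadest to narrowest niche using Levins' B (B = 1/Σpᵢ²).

Proportions for population P2 (n=221): 51/221=0.2308, 17/221=0.0769, 79/221=0.3575, 74/221=0.3348
Proportions for population P3 (n=203): 40/203=0.1970, 33/203=0.1626, 49/203=0.2414, 81/203=0.3990
Proportions for population P1 (n=62): 45/62=0.7258, 5/62=0.0806, 11/62=0.1774, 1/62=0.0161
Proportions for population P4 (n=48): 12/48=0.2500, 15/48=0.3125, 20/48=0.4167, 1/48=0.0208
Σp_P2ᵢ² = 0.2308² + 0.0769² + 0.3575² + 0.3348² = 0.053269 + 0.005914 + 0.127806 + 0.112091 = 0.299080
B_P2 = 1 / 0.299080 = 3.3436
Σp_P3ᵢ² = 0.1970² + 0.1626² + 0.2414² + 0.3990² = 0.038809 + 0.026439 + 0.058274 + 0.159201 = 0.282723
B_P3 = 1 / 0.282723 = 3.5370
Σp_P1ᵢ² = 0.7258² + 0.0806² + 0.1774² + 0.0161² = 0.526786 + 0.006496 + 0.031471 + 0.000259 = 0.565012
B_P1 = 1 / 0.565012 = 1.7699
Σp_P4ᵢ² = 0.2500² + 0.3125² + 0.4167² + 0.0208² = 0.062500 + 0.097656 + 0.173639 + 0.000433 = 0.334228
B_P4 = 1 / 0.334228 = 2.9920
Ranking by B (broadest → narrowest): population P3 (3.54) > population P2 (3.34) > population P4 (2.99) > population P1 (1.77)

population P3 > population P2 > population P4 > population P1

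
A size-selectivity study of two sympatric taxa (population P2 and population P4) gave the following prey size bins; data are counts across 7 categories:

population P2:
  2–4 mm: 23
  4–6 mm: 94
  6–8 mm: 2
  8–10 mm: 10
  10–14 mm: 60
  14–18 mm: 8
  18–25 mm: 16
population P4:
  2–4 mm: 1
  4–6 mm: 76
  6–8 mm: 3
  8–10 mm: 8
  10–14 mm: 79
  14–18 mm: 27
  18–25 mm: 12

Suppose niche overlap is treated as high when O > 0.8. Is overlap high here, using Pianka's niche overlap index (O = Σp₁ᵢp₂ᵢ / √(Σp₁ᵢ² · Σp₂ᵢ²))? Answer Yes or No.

Proportions for population P2 (n=213): 23/213=0.1080, 94/213=0.4413, 2/213=0.0094, 10/213=0.0469, 60/213=0.2817, 8/213=0.0376, 16/213=0.0751
Proportions for population P4 (n=206): 1/206=0.0049, 76/206=0.3689, 3/206=0.0146, 8/206=0.0388, 79/206=0.3835, 27/206=0.1311, 12/206=0.0583
Σ p₁ᵢp₂ᵢ = 0.000529 + 0.162796 + 0.000137 + 0.001820 + 0.108032 + 0.004929 + 0.004378 = 0.282621
Σp_1ᵢ² = 0.1080² + 0.4413² + 0.0094² + 0.0469² + 0.2817² + 0.0376² + 0.0751² = 0.011664 + 0.194746 + 0.000088 + 0.002200 + 0.079355 + 0.001414 + 0.005640 = 0.295107
Σp_2ᵢ² = 0.0049² + 0.3689² + 0.0146² + 0.0388² + 0.3835² + 0.1311² + 0.0583² = 0.000024 + 0.136087 + 0.000213 + 0.001505 + 0.147072 + 0.017187 + 0.003399 = 0.305487
O = 0.282621 / √(0.295107 × 0.305487) = 0.282621 / 0.3002521 = 0.9413
O = 0.9413 > 0.8 → Yes.

Yes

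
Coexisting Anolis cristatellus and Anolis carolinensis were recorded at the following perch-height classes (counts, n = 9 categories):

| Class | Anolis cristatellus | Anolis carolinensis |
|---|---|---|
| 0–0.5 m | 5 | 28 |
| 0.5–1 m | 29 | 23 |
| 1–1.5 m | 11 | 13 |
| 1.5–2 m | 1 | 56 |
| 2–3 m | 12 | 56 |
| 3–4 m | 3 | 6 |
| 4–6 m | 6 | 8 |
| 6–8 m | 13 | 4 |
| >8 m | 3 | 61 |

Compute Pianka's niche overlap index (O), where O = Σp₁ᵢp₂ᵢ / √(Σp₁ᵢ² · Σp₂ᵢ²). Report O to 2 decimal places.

Proportions for Anolis cristatellus (n=83): 5/83=0.0602, 29/83=0.3494, 11/83=0.1325, 1/83=0.0120, 12/83=0.1446, 3/83=0.0361, 6/83=0.0723, 13/83=0.1566, 3/83=0.0361
Proportions for Anolis carolinensis (n=255): 28/255=0.1098, 23/255=0.0902, 13/255=0.0510, 56/255=0.2196, 56/255=0.2196, 6/255=0.0235, 8/255=0.0314, 4/255=0.0157, 61/255=0.2392
Σ p₁ᵢp₂ᵢ = 0.006610 + 0.031516 + 0.006758 + 0.002635 + 0.031754 + 0.000848 + 0.002270 + 0.002459 + 0.008635 = 0.093485
Σp_1ᵢ² = 0.0602² + 0.3494² + 0.1325² + 0.0120² + 0.1446² + 0.0361² + 0.0723² + 0.1566² + 0.0361² = 0.003624 + 0.122080 + 0.017556 + 0.000144 + 0.020909 + 0.001303 + 0.005227 + 0.024524 + 0.001303 = 0.196670
Σp_2ᵢ² = 0.1098² + 0.0902² + 0.0510² + 0.2196² + 0.2196² + 0.0235² + 0.0314² + 0.0157² + 0.2392² = 0.012056 + 0.008136 + 0.002601 + 0.048224 + 0.048224 + 0.000552 + 0.000986 + 0.000246 + 0.057217 = 0.178242
O = 0.093485 / √(0.196670 × 0.178242) = 0.093485 / 0.1872294 = 0.4993

0.50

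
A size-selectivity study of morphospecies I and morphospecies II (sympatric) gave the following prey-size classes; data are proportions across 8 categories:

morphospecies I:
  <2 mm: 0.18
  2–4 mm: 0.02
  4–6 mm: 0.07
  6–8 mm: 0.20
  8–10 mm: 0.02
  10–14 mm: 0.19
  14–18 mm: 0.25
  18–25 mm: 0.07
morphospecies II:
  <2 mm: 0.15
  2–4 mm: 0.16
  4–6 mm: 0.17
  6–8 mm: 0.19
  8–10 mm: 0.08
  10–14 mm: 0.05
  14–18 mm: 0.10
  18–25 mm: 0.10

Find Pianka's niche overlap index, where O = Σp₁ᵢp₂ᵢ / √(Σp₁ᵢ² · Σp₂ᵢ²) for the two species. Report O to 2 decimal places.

0.77

Σ p₁ᵢp₂ᵢ = 0.0270 + 0.0032 + 0.0119 + 0.0380 + 0.0016 + 0.0095 + 0.0250 + 0.0070 = 0.1232
Σp_1ᵢ² = 0.18² + 0.02² + 0.07² + 0.20² + 0.02² + 0.19² + 0.25² + 0.07² = 0.0324 + 0.0004 + 0.0049 + 0.0400 + 0.0004 + 0.0361 + 0.0625 + 0.0049 = 0.1816
Σp_2ᵢ² = 0.15² + 0.16² + 0.17² + 0.19² + 0.08² + 0.05² + 0.10² + 0.10² = 0.0225 + 0.0256 + 0.0289 + 0.0361 + 0.0064 + 0.0025 + 0.0100 + 0.0100 = 0.1420
O = 0.1232 / √(0.1816 × 0.1420) = 0.1232 / 0.16058 = 0.7672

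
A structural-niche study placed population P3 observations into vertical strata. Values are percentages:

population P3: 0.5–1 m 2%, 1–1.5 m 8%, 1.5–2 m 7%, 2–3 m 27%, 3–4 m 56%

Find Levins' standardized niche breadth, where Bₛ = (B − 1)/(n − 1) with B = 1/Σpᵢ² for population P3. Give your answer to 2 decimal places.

0.38

Convert percentages to proportions (divide by 100).
Σpᵢ² = 0.02² + 0.08² + 0.07² + 0.27² + 0.56² = 0.0004 + 0.0064 + 0.0049 + 0.0729 + 0.3136 = 0.3982
B = 1 / 0.3982 = 2.5113
Bₛ = (B − 1)/(n − 1) = (2.5113 − 1)/(5 − 1) = 1.5113/4 = 0.3778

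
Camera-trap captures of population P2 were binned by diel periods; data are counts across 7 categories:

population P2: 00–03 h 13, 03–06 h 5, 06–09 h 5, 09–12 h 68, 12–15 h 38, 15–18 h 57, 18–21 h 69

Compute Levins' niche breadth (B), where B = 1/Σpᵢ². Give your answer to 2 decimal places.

Proportions for population P2 (n=255): 13/255=0.0510, 5/255=0.0196, 5/255=0.0196, 68/255=0.2667, 38/255=0.1490, 57/255=0.2235, 69/255=0.2706
Σpᵢ² = 0.0510² + 0.0196² + 0.0196² + 0.2667² + 0.1490² + 0.2235² + 0.2706² = 0.002601 + 0.000384 + 0.000384 + 0.071129 + 0.022201 + 0.049952 + 0.073224 = 0.219875
B = 1 / 0.219875 = 4.5480

4.55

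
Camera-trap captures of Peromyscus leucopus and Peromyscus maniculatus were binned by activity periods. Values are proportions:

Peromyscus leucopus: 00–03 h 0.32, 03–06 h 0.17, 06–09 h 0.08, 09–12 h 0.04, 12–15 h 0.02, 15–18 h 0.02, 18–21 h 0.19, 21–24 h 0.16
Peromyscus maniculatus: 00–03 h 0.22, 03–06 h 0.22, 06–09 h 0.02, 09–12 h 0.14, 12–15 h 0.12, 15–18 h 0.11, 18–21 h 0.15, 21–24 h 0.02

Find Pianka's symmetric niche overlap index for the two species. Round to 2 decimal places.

0.83

Σ p₁ᵢp₂ᵢ = 0.0704 + 0.0374 + 0.0016 + 0.0056 + 0.0024 + 0.0022 + 0.0285 + 0.0032 = 0.1513
Σp_1ᵢ² = 0.32² + 0.17² + 0.08² + 0.04² + 0.02² + 0.02² + 0.19² + 0.16² = 0.1024 + 0.0289 + 0.0064 + 0.0016 + 0.0004 + 0.0004 + 0.0361 + 0.0256 = 0.2018
Σp_2ᵢ² = 0.22² + 0.22² + 0.02² + 0.14² + 0.12² + 0.11² + 0.15² + 0.02² = 0.0484 + 0.0484 + 0.0004 + 0.0196 + 0.0144 + 0.0121 + 0.0225 + 0.0004 = 0.1662
O = 0.1513 / √(0.2018 × 0.1662) = 0.1513 / 0.18314 = 0.8261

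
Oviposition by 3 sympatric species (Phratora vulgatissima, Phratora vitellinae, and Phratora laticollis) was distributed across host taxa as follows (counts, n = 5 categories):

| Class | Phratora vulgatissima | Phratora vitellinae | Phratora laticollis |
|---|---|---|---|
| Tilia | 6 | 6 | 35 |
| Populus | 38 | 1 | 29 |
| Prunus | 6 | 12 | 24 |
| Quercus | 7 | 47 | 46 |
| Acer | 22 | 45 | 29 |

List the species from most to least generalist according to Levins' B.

Phratora laticollis > Phratora vulgatissima > Phratora vitellinae

Proportions for Phratora vulgatissima (n=79): 6/79=0.0759, 38/79=0.4810, 6/79=0.0759, 7/79=0.0886, 22/79=0.2785
Proportions for Phratora vitellinae (n=111): 6/111=0.0541, 1/111=0.0090, 12/111=0.1081, 47/111=0.4234, 45/111=0.4054
Proportions for Phratora laticollis (n=163): 35/163=0.2147, 29/163=0.1779, 24/163=0.1472, 46/163=0.2822, 29/163=0.1779
Σp_vulgᵢ² = 0.0759² + 0.4810² + 0.0759² + 0.0886² + 0.2785² = 0.005761 + 0.231361 + 0.005761 + 0.007850 + 0.077562 = 0.328295
B_vulg = 1 / 0.328295 = 3.0460
Σp_viteᵢ² = 0.0541² + 0.0090² + 0.1081² + 0.4234² + 0.4054² = 0.002927 + 0.000081 + 0.011686 + 0.179268 + 0.164349 = 0.358311
B_vite = 1 / 0.358311 = 2.7909
Σp_latiᵢ² = 0.2147² + 0.1779² + 0.1472² + 0.2822² + 0.1779² = 0.046096 + 0.031648 + 0.021668 + 0.079637 + 0.031648 = 0.210697
B_lati = 1 / 0.210697 = 4.7462
Ranking by B (broadest → narrowest): Phratora laticollis (4.75) > Phratora vulgatissima (3.05) > Phratora vitellinae (2.79)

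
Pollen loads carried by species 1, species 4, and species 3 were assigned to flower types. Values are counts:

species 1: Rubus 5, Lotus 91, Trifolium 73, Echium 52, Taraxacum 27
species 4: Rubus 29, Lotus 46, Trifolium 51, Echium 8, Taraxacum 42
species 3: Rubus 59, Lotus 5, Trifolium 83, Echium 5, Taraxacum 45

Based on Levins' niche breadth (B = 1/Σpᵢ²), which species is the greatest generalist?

Proportions for species 1 (n=248): 5/248=0.0202, 91/248=0.3669, 73/248=0.2944, 52/248=0.2097, 27/248=0.1089
Proportions for species 4 (n=176): 29/176=0.1648, 46/176=0.2614, 51/176=0.2898, 8/176=0.0455, 42/176=0.2386
Proportions for species 3 (n=197): 59/197=0.2995, 5/197=0.0254, 83/197=0.4213, 5/197=0.0254, 45/197=0.2284
Σp_1ᵢ² = 0.0202² + 0.3669² + 0.2944² + 0.2097² + 0.1089² = 0.000408 + 0.134616 + 0.086671 + 0.043974 + 0.011859 = 0.277528
B_1 = 1 / 0.277528 = 3.6032
Σp_4ᵢ² = 0.1648² + 0.2614² + 0.2898² + 0.0455² + 0.2386² = 0.027159 + 0.068330 + 0.083984 + 0.002070 + 0.056930 = 0.238473
B_4 = 1 / 0.238473 = 4.1933
Σp_3ᵢ² = 0.2995² + 0.0254² + 0.4213² + 0.0254² + 0.2284² = 0.089700 + 0.000645 + 0.177494 + 0.000645 + 0.052167 = 0.320651
B_3 = 1 / 0.320651 = 3.1187
Highest B → broadest niche (most generalist): species 4 (B = 4.19).

species 4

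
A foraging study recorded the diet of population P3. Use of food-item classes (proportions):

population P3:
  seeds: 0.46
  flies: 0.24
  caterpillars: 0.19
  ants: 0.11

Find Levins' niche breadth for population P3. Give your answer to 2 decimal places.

Σpᵢ² = 0.46² + 0.24² + 0.19² + 0.11² = 0.2116 + 0.0576 + 0.0361 + 0.0121 = 0.3174
B = 1 / 0.3174 = 3.1506

3.15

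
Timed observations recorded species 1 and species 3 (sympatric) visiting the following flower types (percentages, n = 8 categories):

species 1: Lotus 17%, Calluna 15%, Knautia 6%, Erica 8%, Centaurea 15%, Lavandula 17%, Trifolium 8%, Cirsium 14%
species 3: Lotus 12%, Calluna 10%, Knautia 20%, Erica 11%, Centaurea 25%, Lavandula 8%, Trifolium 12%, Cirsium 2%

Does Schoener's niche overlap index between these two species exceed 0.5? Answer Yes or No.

Convert percentages to proportions (divide by 100).
Σ|p₁ᵢ − p₂ᵢ| = 0.05 + 0.05 + 0.14 + 0.03 + 0.10 + 0.09 + 0.04 + 0.12 = 0.62
D = 1 − ½ × 0.62 = 1 − 0.310 = 0.6900
D = 0.6900 > 0.5 → Yes.

Yes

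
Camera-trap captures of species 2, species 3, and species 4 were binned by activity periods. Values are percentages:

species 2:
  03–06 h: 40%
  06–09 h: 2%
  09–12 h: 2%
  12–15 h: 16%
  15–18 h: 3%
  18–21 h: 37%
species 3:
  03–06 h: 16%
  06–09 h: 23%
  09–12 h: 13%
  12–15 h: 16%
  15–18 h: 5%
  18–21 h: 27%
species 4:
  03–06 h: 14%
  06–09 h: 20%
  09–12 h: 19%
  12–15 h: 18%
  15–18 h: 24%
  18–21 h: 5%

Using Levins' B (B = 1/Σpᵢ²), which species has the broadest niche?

Convert percentages to proportions (divide by 100).
Σp_2ᵢ² = 0.40² + 0.02² + 0.02² + 0.16² + 0.03² + 0.37² = 0.1600 + 0.0004 + 0.0004 + 0.0256 + 0.0009 + 0.1369 = 0.3242
B_2 = 1 / 0.3242 = 3.0845
Σp_3ᵢ² = 0.16² + 0.23² + 0.13² + 0.16² + 0.05² + 0.27² = 0.0256 + 0.0529 + 0.0169 + 0.0256 + 0.0025 + 0.0729 = 0.1964
B_3 = 1 / 0.1964 = 5.0916
Σp_4ᵢ² = 0.14² + 0.20² + 0.19² + 0.18² + 0.24² + 0.05² = 0.0196 + 0.0400 + 0.0361 + 0.0324 + 0.0576 + 0.0025 = 0.1882
B_4 = 1 / 0.1882 = 5.3135
Highest B → broadest niche (most generalist): species 4 (B = 5.31).

species 4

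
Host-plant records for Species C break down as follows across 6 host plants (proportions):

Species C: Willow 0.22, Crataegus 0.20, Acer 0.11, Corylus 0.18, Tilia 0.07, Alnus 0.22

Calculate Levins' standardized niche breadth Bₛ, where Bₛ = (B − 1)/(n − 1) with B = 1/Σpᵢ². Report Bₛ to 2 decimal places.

Σpᵢ² = 0.22² + 0.20² + 0.11² + 0.18² + 0.07² + 0.22² = 0.0484 + 0.0400 + 0.0121 + 0.0324 + 0.0049 + 0.0484 = 0.1862
B = 1 / 0.1862 = 5.3706
Bₛ = (B − 1)/(n − 1) = (5.3706 − 1)/(6 − 1) = 4.3706/5 = 0.8741

0.87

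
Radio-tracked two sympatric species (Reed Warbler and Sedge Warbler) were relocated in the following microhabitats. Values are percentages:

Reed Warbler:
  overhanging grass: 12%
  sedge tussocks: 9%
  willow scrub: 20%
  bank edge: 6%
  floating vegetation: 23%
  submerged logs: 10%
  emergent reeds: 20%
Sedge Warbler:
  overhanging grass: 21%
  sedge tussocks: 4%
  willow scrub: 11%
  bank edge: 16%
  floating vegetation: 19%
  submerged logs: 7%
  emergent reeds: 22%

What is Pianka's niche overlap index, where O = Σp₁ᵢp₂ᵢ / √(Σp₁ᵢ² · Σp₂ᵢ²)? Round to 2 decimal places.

Convert percentages to proportions (divide by 100).
Σ p₁ᵢp₂ᵢ = 0.0252 + 0.0036 + 0.0220 + 0.0096 + 0.0437 + 0.0070 + 0.0440 = 0.1551
Σp_1ᵢ² = 0.12² + 0.09² + 0.20² + 0.06² + 0.23² + 0.10² + 0.20² = 0.0144 + 0.0081 + 0.0400 + 0.0036 + 0.0529 + 0.0100 + 0.0400 = 0.1690
Σp_2ᵢ² = 0.21² + 0.04² + 0.11² + 0.16² + 0.19² + 0.07² + 0.22² = 0.0441 + 0.0016 + 0.0121 + 0.0256 + 0.0361 + 0.0049 + 0.0484 = 0.1728
O = 0.1551 / √(0.1690 × 0.1728) = 0.1551 / 0.17089 = 0.9076

0.91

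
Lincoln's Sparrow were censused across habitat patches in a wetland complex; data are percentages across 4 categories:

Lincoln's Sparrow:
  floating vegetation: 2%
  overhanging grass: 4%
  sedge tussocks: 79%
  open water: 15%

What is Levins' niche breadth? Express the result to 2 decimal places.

1.54

Convert percentages to proportions (divide by 100).
Σpᵢ² = 0.02² + 0.04² + 0.79² + 0.15² = 0.0004 + 0.0016 + 0.6241 + 0.0225 = 0.6486
B = 1 / 0.6486 = 1.5418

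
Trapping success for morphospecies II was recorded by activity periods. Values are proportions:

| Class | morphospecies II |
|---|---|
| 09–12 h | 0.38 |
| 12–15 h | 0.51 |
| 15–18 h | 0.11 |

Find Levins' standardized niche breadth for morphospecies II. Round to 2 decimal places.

0.70

Σpᵢ² = 0.38² + 0.51² + 0.11² = 0.1444 + 0.2601 + 0.0121 = 0.4166
B = 1 / 0.4166 = 2.4004
Bₛ = (B − 1)/(n − 1) = (2.4004 − 1)/(3 − 1) = 1.4004/2 = 0.7002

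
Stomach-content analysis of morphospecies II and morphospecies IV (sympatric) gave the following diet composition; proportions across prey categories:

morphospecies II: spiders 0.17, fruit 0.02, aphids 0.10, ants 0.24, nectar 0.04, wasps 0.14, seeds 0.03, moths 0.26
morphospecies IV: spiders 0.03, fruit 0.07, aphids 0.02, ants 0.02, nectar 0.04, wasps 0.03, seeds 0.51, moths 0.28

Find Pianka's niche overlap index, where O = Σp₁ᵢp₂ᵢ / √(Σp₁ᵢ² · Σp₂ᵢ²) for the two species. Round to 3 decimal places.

0.421

Σ p₁ᵢp₂ᵢ = 0.0051 + 0.0014 + 0.0020 + 0.0048 + 0.0016 + 0.0042 + 0.0153 + 0.0728 = 0.1072
Σp_1ᵢ² = 0.17² + 0.02² + 0.10² + 0.24² + 0.04² + 0.14² + 0.03² + 0.26² = 0.0289 + 0.0004 + 0.0100 + 0.0576 + 0.0016 + 0.0196 + 0.0009 + 0.0676 = 0.1866
Σp_2ᵢ² = 0.03² + 0.07² + 0.02² + 0.02² + 0.04² + 0.03² + 0.51² + 0.28² = 0.0009 + 0.0049 + 0.0004 + 0.0004 + 0.0016 + 0.0009 + 0.2601 + 0.0784 = 0.3476
O = 0.1072 / √(0.1866 × 0.3476) = 0.1072 / 0.254681 = 0.42092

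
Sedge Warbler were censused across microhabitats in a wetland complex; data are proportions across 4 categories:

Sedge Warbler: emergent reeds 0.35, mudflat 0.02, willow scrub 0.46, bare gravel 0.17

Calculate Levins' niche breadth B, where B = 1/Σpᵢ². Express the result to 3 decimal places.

Σpᵢ² = 0.35² + 0.02² + 0.46² + 0.17² = 0.1225 + 0.0004 + 0.2116 + 0.0289 = 0.3634
B = 1 / 0.3634 = 2.75179

2.752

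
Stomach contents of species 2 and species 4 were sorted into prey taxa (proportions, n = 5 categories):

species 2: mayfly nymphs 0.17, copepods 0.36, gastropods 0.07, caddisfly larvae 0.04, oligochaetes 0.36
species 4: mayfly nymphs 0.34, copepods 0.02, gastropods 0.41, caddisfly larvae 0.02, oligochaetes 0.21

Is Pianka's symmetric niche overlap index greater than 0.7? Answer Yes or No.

Σ p₁ᵢp₂ᵢ = 0.0578 + 0.0072 + 0.0287 + 0.0008 + 0.0756 = 0.1701
Σp_1ᵢ² = 0.17² + 0.36² + 0.07² + 0.04² + 0.36² = 0.0289 + 0.1296 + 0.0049 + 0.0016 + 0.1296 = 0.2946
Σp_2ᵢ² = 0.34² + 0.02² + 0.41² + 0.02² + 0.21² = 0.1156 + 0.0004 + 0.1681 + 0.0004 + 0.0441 = 0.3286
O = 0.1701 / √(0.2946 × 0.3286) = 0.1701 / 0.31114 = 0.5467
O = 0.5467 < 0.7 → No.

No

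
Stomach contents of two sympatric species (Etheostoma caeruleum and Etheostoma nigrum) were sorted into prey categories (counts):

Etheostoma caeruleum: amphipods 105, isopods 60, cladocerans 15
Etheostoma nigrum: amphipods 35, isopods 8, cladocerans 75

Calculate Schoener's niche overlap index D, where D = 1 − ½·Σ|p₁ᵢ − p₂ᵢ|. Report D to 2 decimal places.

Proportions for Etheostoma caeruleum (n=180): 105/180=0.5833, 60/180=0.3333, 15/180=0.0833
Proportions for Etheostoma nigrum (n=118): 35/118=0.2966, 8/118=0.0678, 75/118=0.6356
Σ|p₁ᵢ − p₂ᵢ| = 0.2867 + 0.2655 + 0.5523 = 1.1045
D = 1 − ½ × 1.1045 = 1 − 0.55225 = 0.44775

0.45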